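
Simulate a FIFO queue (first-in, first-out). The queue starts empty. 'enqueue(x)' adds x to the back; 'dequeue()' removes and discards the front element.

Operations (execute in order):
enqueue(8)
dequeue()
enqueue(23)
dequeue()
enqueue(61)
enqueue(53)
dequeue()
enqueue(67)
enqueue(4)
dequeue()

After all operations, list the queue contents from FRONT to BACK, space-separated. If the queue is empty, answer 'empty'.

Answer: 67 4

Derivation:
enqueue(8): [8]
dequeue(): []
enqueue(23): [23]
dequeue(): []
enqueue(61): [61]
enqueue(53): [61, 53]
dequeue(): [53]
enqueue(67): [53, 67]
enqueue(4): [53, 67, 4]
dequeue(): [67, 4]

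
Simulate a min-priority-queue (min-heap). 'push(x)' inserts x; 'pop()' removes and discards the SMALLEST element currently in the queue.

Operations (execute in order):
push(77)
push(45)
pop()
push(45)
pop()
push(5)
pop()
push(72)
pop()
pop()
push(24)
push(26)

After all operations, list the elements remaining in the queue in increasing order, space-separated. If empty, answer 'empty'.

push(77): heap contents = [77]
push(45): heap contents = [45, 77]
pop() → 45: heap contents = [77]
push(45): heap contents = [45, 77]
pop() → 45: heap contents = [77]
push(5): heap contents = [5, 77]
pop() → 5: heap contents = [77]
push(72): heap contents = [72, 77]
pop() → 72: heap contents = [77]
pop() → 77: heap contents = []
push(24): heap contents = [24]
push(26): heap contents = [24, 26]

Answer: 24 26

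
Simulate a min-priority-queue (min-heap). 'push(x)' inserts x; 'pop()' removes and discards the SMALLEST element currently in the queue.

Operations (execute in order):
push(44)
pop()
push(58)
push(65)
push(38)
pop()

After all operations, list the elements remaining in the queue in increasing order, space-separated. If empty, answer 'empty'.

push(44): heap contents = [44]
pop() → 44: heap contents = []
push(58): heap contents = [58]
push(65): heap contents = [58, 65]
push(38): heap contents = [38, 58, 65]
pop() → 38: heap contents = [58, 65]

Answer: 58 65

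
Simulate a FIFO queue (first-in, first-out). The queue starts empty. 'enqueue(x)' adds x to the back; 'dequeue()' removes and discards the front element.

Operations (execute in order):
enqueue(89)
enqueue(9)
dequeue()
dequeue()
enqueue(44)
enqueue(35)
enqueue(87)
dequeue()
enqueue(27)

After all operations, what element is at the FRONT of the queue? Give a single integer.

enqueue(89): queue = [89]
enqueue(9): queue = [89, 9]
dequeue(): queue = [9]
dequeue(): queue = []
enqueue(44): queue = [44]
enqueue(35): queue = [44, 35]
enqueue(87): queue = [44, 35, 87]
dequeue(): queue = [35, 87]
enqueue(27): queue = [35, 87, 27]

Answer: 35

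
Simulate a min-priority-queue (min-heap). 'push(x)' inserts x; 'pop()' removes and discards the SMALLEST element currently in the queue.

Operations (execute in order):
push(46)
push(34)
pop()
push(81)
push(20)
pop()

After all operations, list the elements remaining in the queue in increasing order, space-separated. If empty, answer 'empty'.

Answer: 46 81

Derivation:
push(46): heap contents = [46]
push(34): heap contents = [34, 46]
pop() → 34: heap contents = [46]
push(81): heap contents = [46, 81]
push(20): heap contents = [20, 46, 81]
pop() → 20: heap contents = [46, 81]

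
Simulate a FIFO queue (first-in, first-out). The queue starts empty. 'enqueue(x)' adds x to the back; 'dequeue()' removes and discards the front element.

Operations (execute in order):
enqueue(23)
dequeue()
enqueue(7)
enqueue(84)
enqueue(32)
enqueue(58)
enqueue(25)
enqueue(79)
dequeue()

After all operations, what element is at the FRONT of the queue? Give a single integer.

enqueue(23): queue = [23]
dequeue(): queue = []
enqueue(7): queue = [7]
enqueue(84): queue = [7, 84]
enqueue(32): queue = [7, 84, 32]
enqueue(58): queue = [7, 84, 32, 58]
enqueue(25): queue = [7, 84, 32, 58, 25]
enqueue(79): queue = [7, 84, 32, 58, 25, 79]
dequeue(): queue = [84, 32, 58, 25, 79]

Answer: 84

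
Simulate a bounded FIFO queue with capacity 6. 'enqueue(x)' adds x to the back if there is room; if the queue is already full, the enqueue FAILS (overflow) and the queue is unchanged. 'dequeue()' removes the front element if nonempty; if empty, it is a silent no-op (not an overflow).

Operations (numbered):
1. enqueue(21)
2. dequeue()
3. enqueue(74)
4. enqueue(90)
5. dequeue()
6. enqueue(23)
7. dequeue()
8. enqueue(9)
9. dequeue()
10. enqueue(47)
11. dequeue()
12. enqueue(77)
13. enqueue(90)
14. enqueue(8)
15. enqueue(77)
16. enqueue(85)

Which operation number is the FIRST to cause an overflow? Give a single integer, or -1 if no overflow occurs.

1. enqueue(21): size=1
2. dequeue(): size=0
3. enqueue(74): size=1
4. enqueue(90): size=2
5. dequeue(): size=1
6. enqueue(23): size=2
7. dequeue(): size=1
8. enqueue(9): size=2
9. dequeue(): size=1
10. enqueue(47): size=2
11. dequeue(): size=1
12. enqueue(77): size=2
13. enqueue(90): size=3
14. enqueue(8): size=4
15. enqueue(77): size=5
16. enqueue(85): size=6

Answer: -1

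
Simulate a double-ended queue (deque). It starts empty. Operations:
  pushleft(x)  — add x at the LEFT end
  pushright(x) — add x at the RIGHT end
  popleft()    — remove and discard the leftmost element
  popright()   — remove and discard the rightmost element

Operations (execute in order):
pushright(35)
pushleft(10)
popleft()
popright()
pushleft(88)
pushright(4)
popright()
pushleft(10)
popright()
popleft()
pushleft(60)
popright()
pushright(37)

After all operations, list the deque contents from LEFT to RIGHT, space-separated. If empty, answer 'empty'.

pushright(35): [35]
pushleft(10): [10, 35]
popleft(): [35]
popright(): []
pushleft(88): [88]
pushright(4): [88, 4]
popright(): [88]
pushleft(10): [10, 88]
popright(): [10]
popleft(): []
pushleft(60): [60]
popright(): []
pushright(37): [37]

Answer: 37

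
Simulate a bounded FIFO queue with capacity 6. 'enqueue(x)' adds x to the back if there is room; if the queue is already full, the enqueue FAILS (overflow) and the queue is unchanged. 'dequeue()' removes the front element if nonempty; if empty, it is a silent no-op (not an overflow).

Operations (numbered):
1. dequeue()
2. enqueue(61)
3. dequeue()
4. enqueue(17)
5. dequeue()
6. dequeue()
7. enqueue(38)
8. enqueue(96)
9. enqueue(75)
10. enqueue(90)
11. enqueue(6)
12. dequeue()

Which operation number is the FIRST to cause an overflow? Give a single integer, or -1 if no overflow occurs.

Answer: -1

Derivation:
1. dequeue(): empty, no-op, size=0
2. enqueue(61): size=1
3. dequeue(): size=0
4. enqueue(17): size=1
5. dequeue(): size=0
6. dequeue(): empty, no-op, size=0
7. enqueue(38): size=1
8. enqueue(96): size=2
9. enqueue(75): size=3
10. enqueue(90): size=4
11. enqueue(6): size=5
12. dequeue(): size=4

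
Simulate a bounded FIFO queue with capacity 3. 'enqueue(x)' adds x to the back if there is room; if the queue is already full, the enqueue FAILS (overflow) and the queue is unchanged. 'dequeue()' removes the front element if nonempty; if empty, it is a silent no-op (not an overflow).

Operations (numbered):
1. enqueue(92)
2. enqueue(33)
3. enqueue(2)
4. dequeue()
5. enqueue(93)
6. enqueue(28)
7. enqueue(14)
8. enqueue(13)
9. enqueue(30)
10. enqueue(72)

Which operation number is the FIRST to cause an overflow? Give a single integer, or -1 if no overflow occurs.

Answer: 6

Derivation:
1. enqueue(92): size=1
2. enqueue(33): size=2
3. enqueue(2): size=3
4. dequeue(): size=2
5. enqueue(93): size=3
6. enqueue(28): size=3=cap → OVERFLOW (fail)
7. enqueue(14): size=3=cap → OVERFLOW (fail)
8. enqueue(13): size=3=cap → OVERFLOW (fail)
9. enqueue(30): size=3=cap → OVERFLOW (fail)
10. enqueue(72): size=3=cap → OVERFLOW (fail)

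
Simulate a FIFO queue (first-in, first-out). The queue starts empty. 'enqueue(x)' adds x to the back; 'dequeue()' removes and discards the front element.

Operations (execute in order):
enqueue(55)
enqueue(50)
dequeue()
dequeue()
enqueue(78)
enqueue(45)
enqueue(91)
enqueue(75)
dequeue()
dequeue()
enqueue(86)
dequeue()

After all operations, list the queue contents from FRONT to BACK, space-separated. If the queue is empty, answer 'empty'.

enqueue(55): [55]
enqueue(50): [55, 50]
dequeue(): [50]
dequeue(): []
enqueue(78): [78]
enqueue(45): [78, 45]
enqueue(91): [78, 45, 91]
enqueue(75): [78, 45, 91, 75]
dequeue(): [45, 91, 75]
dequeue(): [91, 75]
enqueue(86): [91, 75, 86]
dequeue(): [75, 86]

Answer: 75 86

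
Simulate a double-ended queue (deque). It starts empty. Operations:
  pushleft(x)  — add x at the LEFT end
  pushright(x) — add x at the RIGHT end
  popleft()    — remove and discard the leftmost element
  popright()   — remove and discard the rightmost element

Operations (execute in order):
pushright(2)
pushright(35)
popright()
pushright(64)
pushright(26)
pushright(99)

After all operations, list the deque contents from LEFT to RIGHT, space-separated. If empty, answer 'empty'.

pushright(2): [2]
pushright(35): [2, 35]
popright(): [2]
pushright(64): [2, 64]
pushright(26): [2, 64, 26]
pushright(99): [2, 64, 26, 99]

Answer: 2 64 26 99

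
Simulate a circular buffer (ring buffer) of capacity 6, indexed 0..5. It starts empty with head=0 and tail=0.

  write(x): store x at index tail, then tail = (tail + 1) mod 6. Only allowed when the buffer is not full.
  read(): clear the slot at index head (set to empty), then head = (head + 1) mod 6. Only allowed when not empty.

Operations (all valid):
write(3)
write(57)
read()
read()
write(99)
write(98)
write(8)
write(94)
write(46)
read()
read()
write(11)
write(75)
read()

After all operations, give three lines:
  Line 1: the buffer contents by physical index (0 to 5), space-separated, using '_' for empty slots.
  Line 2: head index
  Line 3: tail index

Answer: 46 11 75 _ _ 94
5
3

Derivation:
write(3): buf=[3 _ _ _ _ _], head=0, tail=1, size=1
write(57): buf=[3 57 _ _ _ _], head=0, tail=2, size=2
read(): buf=[_ 57 _ _ _ _], head=1, tail=2, size=1
read(): buf=[_ _ _ _ _ _], head=2, tail=2, size=0
write(99): buf=[_ _ 99 _ _ _], head=2, tail=3, size=1
write(98): buf=[_ _ 99 98 _ _], head=2, tail=4, size=2
write(8): buf=[_ _ 99 98 8 _], head=2, tail=5, size=3
write(94): buf=[_ _ 99 98 8 94], head=2, tail=0, size=4
write(46): buf=[46 _ 99 98 8 94], head=2, tail=1, size=5
read(): buf=[46 _ _ 98 8 94], head=3, tail=1, size=4
read(): buf=[46 _ _ _ 8 94], head=4, tail=1, size=3
write(11): buf=[46 11 _ _ 8 94], head=4, tail=2, size=4
write(75): buf=[46 11 75 _ 8 94], head=4, tail=3, size=5
read(): buf=[46 11 75 _ _ 94], head=5, tail=3, size=4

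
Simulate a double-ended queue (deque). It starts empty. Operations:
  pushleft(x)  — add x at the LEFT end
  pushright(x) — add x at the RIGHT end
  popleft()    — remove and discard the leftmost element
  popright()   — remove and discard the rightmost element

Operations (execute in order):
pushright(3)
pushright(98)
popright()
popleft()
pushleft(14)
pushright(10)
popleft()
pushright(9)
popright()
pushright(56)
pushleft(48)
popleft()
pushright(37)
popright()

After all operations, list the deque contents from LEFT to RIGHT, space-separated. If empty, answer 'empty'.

pushright(3): [3]
pushright(98): [3, 98]
popright(): [3]
popleft(): []
pushleft(14): [14]
pushright(10): [14, 10]
popleft(): [10]
pushright(9): [10, 9]
popright(): [10]
pushright(56): [10, 56]
pushleft(48): [48, 10, 56]
popleft(): [10, 56]
pushright(37): [10, 56, 37]
popright(): [10, 56]

Answer: 10 56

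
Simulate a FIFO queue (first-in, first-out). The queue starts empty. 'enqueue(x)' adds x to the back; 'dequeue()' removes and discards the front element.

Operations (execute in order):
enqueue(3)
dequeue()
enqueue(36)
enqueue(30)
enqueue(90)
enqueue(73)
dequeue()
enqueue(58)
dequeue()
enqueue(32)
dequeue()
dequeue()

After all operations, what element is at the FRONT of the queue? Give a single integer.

enqueue(3): queue = [3]
dequeue(): queue = []
enqueue(36): queue = [36]
enqueue(30): queue = [36, 30]
enqueue(90): queue = [36, 30, 90]
enqueue(73): queue = [36, 30, 90, 73]
dequeue(): queue = [30, 90, 73]
enqueue(58): queue = [30, 90, 73, 58]
dequeue(): queue = [90, 73, 58]
enqueue(32): queue = [90, 73, 58, 32]
dequeue(): queue = [73, 58, 32]
dequeue(): queue = [58, 32]

Answer: 58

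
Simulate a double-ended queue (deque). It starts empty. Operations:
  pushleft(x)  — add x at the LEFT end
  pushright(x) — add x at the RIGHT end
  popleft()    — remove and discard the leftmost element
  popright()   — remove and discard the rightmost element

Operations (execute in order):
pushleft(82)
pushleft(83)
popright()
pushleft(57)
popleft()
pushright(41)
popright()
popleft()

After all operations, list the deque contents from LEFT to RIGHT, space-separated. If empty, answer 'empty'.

pushleft(82): [82]
pushleft(83): [83, 82]
popright(): [83]
pushleft(57): [57, 83]
popleft(): [83]
pushright(41): [83, 41]
popright(): [83]
popleft(): []

Answer: empty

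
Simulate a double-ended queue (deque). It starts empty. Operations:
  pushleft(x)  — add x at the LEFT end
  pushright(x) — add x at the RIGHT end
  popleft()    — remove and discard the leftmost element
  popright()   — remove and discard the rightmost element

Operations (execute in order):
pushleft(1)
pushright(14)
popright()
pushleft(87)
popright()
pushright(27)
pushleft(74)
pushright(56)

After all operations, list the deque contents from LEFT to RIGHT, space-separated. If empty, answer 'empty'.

pushleft(1): [1]
pushright(14): [1, 14]
popright(): [1]
pushleft(87): [87, 1]
popright(): [87]
pushright(27): [87, 27]
pushleft(74): [74, 87, 27]
pushright(56): [74, 87, 27, 56]

Answer: 74 87 27 56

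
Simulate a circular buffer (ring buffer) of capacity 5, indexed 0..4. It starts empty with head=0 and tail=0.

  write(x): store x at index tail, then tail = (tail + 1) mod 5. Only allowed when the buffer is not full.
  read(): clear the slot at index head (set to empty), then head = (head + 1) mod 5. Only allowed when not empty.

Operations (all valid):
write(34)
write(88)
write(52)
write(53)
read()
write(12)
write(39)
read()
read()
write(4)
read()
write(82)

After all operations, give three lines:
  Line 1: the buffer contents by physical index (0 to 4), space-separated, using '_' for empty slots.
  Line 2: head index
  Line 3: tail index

Answer: 39 4 82 _ 12
4
3

Derivation:
write(34): buf=[34 _ _ _ _], head=0, tail=1, size=1
write(88): buf=[34 88 _ _ _], head=0, tail=2, size=2
write(52): buf=[34 88 52 _ _], head=0, tail=3, size=3
write(53): buf=[34 88 52 53 _], head=0, tail=4, size=4
read(): buf=[_ 88 52 53 _], head=1, tail=4, size=3
write(12): buf=[_ 88 52 53 12], head=1, tail=0, size=4
write(39): buf=[39 88 52 53 12], head=1, tail=1, size=5
read(): buf=[39 _ 52 53 12], head=2, tail=1, size=4
read(): buf=[39 _ _ 53 12], head=3, tail=1, size=3
write(4): buf=[39 4 _ 53 12], head=3, tail=2, size=4
read(): buf=[39 4 _ _ 12], head=4, tail=2, size=3
write(82): buf=[39 4 82 _ 12], head=4, tail=3, size=4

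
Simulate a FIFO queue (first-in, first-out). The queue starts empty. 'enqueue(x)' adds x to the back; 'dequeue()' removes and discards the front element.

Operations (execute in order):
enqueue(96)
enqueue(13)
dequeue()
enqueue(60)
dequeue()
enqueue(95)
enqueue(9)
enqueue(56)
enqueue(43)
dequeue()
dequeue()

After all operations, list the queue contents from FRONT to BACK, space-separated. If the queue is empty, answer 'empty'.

Answer: 9 56 43

Derivation:
enqueue(96): [96]
enqueue(13): [96, 13]
dequeue(): [13]
enqueue(60): [13, 60]
dequeue(): [60]
enqueue(95): [60, 95]
enqueue(9): [60, 95, 9]
enqueue(56): [60, 95, 9, 56]
enqueue(43): [60, 95, 9, 56, 43]
dequeue(): [95, 9, 56, 43]
dequeue(): [9, 56, 43]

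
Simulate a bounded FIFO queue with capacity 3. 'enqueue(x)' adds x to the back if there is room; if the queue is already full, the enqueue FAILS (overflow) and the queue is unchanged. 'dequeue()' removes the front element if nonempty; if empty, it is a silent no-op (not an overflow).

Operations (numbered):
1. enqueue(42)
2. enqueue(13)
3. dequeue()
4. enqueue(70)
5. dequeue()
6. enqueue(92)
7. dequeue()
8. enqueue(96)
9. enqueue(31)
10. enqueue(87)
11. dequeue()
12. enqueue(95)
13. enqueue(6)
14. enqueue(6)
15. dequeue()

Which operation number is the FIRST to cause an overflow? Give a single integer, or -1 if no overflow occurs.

Answer: 10

Derivation:
1. enqueue(42): size=1
2. enqueue(13): size=2
3. dequeue(): size=1
4. enqueue(70): size=2
5. dequeue(): size=1
6. enqueue(92): size=2
7. dequeue(): size=1
8. enqueue(96): size=2
9. enqueue(31): size=3
10. enqueue(87): size=3=cap → OVERFLOW (fail)
11. dequeue(): size=2
12. enqueue(95): size=3
13. enqueue(6): size=3=cap → OVERFLOW (fail)
14. enqueue(6): size=3=cap → OVERFLOW (fail)
15. dequeue(): size=2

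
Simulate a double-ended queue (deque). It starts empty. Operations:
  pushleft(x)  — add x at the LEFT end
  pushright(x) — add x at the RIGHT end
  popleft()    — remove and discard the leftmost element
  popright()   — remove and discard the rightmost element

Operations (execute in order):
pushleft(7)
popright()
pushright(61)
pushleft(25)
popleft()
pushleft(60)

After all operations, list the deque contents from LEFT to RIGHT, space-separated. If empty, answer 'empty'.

Answer: 60 61

Derivation:
pushleft(7): [7]
popright(): []
pushright(61): [61]
pushleft(25): [25, 61]
popleft(): [61]
pushleft(60): [60, 61]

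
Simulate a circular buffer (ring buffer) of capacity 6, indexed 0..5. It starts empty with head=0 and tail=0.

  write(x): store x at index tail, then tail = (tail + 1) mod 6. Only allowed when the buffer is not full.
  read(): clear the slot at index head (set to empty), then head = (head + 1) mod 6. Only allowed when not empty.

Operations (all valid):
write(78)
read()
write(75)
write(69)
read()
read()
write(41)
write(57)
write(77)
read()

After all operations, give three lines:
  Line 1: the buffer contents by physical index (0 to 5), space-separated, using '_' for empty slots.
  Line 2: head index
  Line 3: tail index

Answer: _ _ _ _ 57 77
4
0

Derivation:
write(78): buf=[78 _ _ _ _ _], head=0, tail=1, size=1
read(): buf=[_ _ _ _ _ _], head=1, tail=1, size=0
write(75): buf=[_ 75 _ _ _ _], head=1, tail=2, size=1
write(69): buf=[_ 75 69 _ _ _], head=1, tail=3, size=2
read(): buf=[_ _ 69 _ _ _], head=2, tail=3, size=1
read(): buf=[_ _ _ _ _ _], head=3, tail=3, size=0
write(41): buf=[_ _ _ 41 _ _], head=3, tail=4, size=1
write(57): buf=[_ _ _ 41 57 _], head=3, tail=5, size=2
write(77): buf=[_ _ _ 41 57 77], head=3, tail=0, size=3
read(): buf=[_ _ _ _ 57 77], head=4, tail=0, size=2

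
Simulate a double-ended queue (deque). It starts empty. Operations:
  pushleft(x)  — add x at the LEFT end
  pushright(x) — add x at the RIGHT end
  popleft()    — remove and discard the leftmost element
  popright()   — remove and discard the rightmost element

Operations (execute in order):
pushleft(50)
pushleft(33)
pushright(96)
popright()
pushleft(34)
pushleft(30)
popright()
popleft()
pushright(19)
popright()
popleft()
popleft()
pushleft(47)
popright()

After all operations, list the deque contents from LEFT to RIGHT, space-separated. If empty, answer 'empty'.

pushleft(50): [50]
pushleft(33): [33, 50]
pushright(96): [33, 50, 96]
popright(): [33, 50]
pushleft(34): [34, 33, 50]
pushleft(30): [30, 34, 33, 50]
popright(): [30, 34, 33]
popleft(): [34, 33]
pushright(19): [34, 33, 19]
popright(): [34, 33]
popleft(): [33]
popleft(): []
pushleft(47): [47]
popright(): []

Answer: empty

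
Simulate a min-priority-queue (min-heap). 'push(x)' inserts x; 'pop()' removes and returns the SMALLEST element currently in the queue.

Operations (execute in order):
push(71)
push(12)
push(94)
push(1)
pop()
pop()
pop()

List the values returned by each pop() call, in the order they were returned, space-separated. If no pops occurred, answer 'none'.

Answer: 1 12 71

Derivation:
push(71): heap contents = [71]
push(12): heap contents = [12, 71]
push(94): heap contents = [12, 71, 94]
push(1): heap contents = [1, 12, 71, 94]
pop() → 1: heap contents = [12, 71, 94]
pop() → 12: heap contents = [71, 94]
pop() → 71: heap contents = [94]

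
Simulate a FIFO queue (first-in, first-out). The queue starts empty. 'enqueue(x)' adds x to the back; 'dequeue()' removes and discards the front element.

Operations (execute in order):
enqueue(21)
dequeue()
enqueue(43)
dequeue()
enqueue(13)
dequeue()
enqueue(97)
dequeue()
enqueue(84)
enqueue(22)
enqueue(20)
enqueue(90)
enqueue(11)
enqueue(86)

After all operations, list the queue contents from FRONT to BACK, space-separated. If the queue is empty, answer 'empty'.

enqueue(21): [21]
dequeue(): []
enqueue(43): [43]
dequeue(): []
enqueue(13): [13]
dequeue(): []
enqueue(97): [97]
dequeue(): []
enqueue(84): [84]
enqueue(22): [84, 22]
enqueue(20): [84, 22, 20]
enqueue(90): [84, 22, 20, 90]
enqueue(11): [84, 22, 20, 90, 11]
enqueue(86): [84, 22, 20, 90, 11, 86]

Answer: 84 22 20 90 11 86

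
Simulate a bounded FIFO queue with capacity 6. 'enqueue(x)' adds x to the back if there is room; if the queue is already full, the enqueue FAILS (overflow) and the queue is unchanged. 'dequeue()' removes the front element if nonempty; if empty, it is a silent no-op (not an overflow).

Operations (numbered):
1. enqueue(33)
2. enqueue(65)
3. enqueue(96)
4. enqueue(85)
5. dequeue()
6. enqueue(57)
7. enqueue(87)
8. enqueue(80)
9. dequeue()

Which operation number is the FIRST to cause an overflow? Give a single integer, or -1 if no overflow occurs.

1. enqueue(33): size=1
2. enqueue(65): size=2
3. enqueue(96): size=3
4. enqueue(85): size=4
5. dequeue(): size=3
6. enqueue(57): size=4
7. enqueue(87): size=5
8. enqueue(80): size=6
9. dequeue(): size=5

Answer: -1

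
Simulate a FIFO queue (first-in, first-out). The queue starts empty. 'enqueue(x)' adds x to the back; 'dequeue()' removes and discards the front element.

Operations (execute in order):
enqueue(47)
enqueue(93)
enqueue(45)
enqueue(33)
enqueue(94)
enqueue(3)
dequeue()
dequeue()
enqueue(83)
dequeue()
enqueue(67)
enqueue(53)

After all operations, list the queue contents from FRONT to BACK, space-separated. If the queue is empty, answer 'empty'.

Answer: 33 94 3 83 67 53

Derivation:
enqueue(47): [47]
enqueue(93): [47, 93]
enqueue(45): [47, 93, 45]
enqueue(33): [47, 93, 45, 33]
enqueue(94): [47, 93, 45, 33, 94]
enqueue(3): [47, 93, 45, 33, 94, 3]
dequeue(): [93, 45, 33, 94, 3]
dequeue(): [45, 33, 94, 3]
enqueue(83): [45, 33, 94, 3, 83]
dequeue(): [33, 94, 3, 83]
enqueue(67): [33, 94, 3, 83, 67]
enqueue(53): [33, 94, 3, 83, 67, 53]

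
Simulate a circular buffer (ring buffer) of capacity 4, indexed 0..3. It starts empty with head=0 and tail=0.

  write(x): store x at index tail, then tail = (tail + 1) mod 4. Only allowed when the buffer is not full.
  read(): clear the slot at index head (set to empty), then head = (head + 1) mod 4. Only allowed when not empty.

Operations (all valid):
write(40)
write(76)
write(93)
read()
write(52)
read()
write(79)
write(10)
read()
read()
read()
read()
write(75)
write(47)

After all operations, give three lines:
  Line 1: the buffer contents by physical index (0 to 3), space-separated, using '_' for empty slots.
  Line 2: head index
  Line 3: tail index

write(40): buf=[40 _ _ _], head=0, tail=1, size=1
write(76): buf=[40 76 _ _], head=0, tail=2, size=2
write(93): buf=[40 76 93 _], head=0, tail=3, size=3
read(): buf=[_ 76 93 _], head=1, tail=3, size=2
write(52): buf=[_ 76 93 52], head=1, tail=0, size=3
read(): buf=[_ _ 93 52], head=2, tail=0, size=2
write(79): buf=[79 _ 93 52], head=2, tail=1, size=3
write(10): buf=[79 10 93 52], head=2, tail=2, size=4
read(): buf=[79 10 _ 52], head=3, tail=2, size=3
read(): buf=[79 10 _ _], head=0, tail=2, size=2
read(): buf=[_ 10 _ _], head=1, tail=2, size=1
read(): buf=[_ _ _ _], head=2, tail=2, size=0
write(75): buf=[_ _ 75 _], head=2, tail=3, size=1
write(47): buf=[_ _ 75 47], head=2, tail=0, size=2

Answer: _ _ 75 47
2
0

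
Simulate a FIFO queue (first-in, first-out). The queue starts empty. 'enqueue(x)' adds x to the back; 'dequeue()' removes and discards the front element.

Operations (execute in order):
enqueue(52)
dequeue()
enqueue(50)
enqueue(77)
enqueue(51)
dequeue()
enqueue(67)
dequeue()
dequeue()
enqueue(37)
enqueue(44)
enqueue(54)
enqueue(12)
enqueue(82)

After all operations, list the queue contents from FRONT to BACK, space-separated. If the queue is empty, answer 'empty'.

enqueue(52): [52]
dequeue(): []
enqueue(50): [50]
enqueue(77): [50, 77]
enqueue(51): [50, 77, 51]
dequeue(): [77, 51]
enqueue(67): [77, 51, 67]
dequeue(): [51, 67]
dequeue(): [67]
enqueue(37): [67, 37]
enqueue(44): [67, 37, 44]
enqueue(54): [67, 37, 44, 54]
enqueue(12): [67, 37, 44, 54, 12]
enqueue(82): [67, 37, 44, 54, 12, 82]

Answer: 67 37 44 54 12 82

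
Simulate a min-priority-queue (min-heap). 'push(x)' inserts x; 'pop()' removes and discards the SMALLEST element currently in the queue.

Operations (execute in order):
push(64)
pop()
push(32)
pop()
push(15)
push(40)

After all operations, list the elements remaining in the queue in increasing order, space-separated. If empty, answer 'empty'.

Answer: 15 40

Derivation:
push(64): heap contents = [64]
pop() → 64: heap contents = []
push(32): heap contents = [32]
pop() → 32: heap contents = []
push(15): heap contents = [15]
push(40): heap contents = [15, 40]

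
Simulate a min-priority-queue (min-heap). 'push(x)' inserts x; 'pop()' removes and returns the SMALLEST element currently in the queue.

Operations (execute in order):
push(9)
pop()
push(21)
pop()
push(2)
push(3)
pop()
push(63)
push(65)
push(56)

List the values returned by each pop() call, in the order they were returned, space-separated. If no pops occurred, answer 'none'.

Answer: 9 21 2

Derivation:
push(9): heap contents = [9]
pop() → 9: heap contents = []
push(21): heap contents = [21]
pop() → 21: heap contents = []
push(2): heap contents = [2]
push(3): heap contents = [2, 3]
pop() → 2: heap contents = [3]
push(63): heap contents = [3, 63]
push(65): heap contents = [3, 63, 65]
push(56): heap contents = [3, 56, 63, 65]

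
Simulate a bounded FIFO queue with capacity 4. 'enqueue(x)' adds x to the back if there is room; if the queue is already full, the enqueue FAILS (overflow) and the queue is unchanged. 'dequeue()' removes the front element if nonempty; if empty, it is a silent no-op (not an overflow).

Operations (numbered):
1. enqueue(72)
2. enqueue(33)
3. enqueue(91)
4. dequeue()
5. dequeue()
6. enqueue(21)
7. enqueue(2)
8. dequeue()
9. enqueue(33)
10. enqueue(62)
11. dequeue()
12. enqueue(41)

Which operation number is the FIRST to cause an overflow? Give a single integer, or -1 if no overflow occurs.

Answer: -1

Derivation:
1. enqueue(72): size=1
2. enqueue(33): size=2
3. enqueue(91): size=3
4. dequeue(): size=2
5. dequeue(): size=1
6. enqueue(21): size=2
7. enqueue(2): size=3
8. dequeue(): size=2
9. enqueue(33): size=3
10. enqueue(62): size=4
11. dequeue(): size=3
12. enqueue(41): size=4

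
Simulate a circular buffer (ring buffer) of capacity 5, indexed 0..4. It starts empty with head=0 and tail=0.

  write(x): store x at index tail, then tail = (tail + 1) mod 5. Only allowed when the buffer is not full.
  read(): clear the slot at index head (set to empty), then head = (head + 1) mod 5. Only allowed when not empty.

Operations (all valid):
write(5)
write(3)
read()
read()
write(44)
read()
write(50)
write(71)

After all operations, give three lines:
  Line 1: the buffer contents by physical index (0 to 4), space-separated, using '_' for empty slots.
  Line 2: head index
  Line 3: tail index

Answer: _ _ _ 50 71
3
0

Derivation:
write(5): buf=[5 _ _ _ _], head=0, tail=1, size=1
write(3): buf=[5 3 _ _ _], head=0, tail=2, size=2
read(): buf=[_ 3 _ _ _], head=1, tail=2, size=1
read(): buf=[_ _ _ _ _], head=2, tail=2, size=0
write(44): buf=[_ _ 44 _ _], head=2, tail=3, size=1
read(): buf=[_ _ _ _ _], head=3, tail=3, size=0
write(50): buf=[_ _ _ 50 _], head=3, tail=4, size=1
write(71): buf=[_ _ _ 50 71], head=3, tail=0, size=2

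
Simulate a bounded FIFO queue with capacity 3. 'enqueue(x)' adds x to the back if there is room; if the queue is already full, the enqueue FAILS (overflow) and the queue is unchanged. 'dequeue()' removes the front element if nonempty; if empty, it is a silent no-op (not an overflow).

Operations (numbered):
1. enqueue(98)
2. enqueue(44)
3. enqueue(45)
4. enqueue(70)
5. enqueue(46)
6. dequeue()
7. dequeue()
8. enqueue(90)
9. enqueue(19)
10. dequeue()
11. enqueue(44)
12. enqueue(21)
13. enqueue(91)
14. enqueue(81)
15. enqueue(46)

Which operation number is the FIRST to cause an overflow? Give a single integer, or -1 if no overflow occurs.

1. enqueue(98): size=1
2. enqueue(44): size=2
3. enqueue(45): size=3
4. enqueue(70): size=3=cap → OVERFLOW (fail)
5. enqueue(46): size=3=cap → OVERFLOW (fail)
6. dequeue(): size=2
7. dequeue(): size=1
8. enqueue(90): size=2
9. enqueue(19): size=3
10. dequeue(): size=2
11. enqueue(44): size=3
12. enqueue(21): size=3=cap → OVERFLOW (fail)
13. enqueue(91): size=3=cap → OVERFLOW (fail)
14. enqueue(81): size=3=cap → OVERFLOW (fail)
15. enqueue(46): size=3=cap → OVERFLOW (fail)

Answer: 4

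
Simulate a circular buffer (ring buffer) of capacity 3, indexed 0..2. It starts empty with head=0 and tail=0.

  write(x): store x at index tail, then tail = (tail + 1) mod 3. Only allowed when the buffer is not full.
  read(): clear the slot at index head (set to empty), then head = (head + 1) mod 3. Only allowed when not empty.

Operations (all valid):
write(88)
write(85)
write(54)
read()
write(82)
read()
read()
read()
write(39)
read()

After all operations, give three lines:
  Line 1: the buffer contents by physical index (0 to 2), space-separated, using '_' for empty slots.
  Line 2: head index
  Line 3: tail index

write(88): buf=[88 _ _], head=0, tail=1, size=1
write(85): buf=[88 85 _], head=0, tail=2, size=2
write(54): buf=[88 85 54], head=0, tail=0, size=3
read(): buf=[_ 85 54], head=1, tail=0, size=2
write(82): buf=[82 85 54], head=1, tail=1, size=3
read(): buf=[82 _ 54], head=2, tail=1, size=2
read(): buf=[82 _ _], head=0, tail=1, size=1
read(): buf=[_ _ _], head=1, tail=1, size=0
write(39): buf=[_ 39 _], head=1, tail=2, size=1
read(): buf=[_ _ _], head=2, tail=2, size=0

Answer: _ _ _
2
2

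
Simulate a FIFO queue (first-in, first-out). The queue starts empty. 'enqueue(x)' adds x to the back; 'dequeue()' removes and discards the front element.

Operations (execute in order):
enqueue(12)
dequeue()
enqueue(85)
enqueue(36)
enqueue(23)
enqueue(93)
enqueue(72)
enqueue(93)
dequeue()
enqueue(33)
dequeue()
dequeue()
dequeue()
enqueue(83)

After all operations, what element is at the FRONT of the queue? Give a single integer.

Answer: 72

Derivation:
enqueue(12): queue = [12]
dequeue(): queue = []
enqueue(85): queue = [85]
enqueue(36): queue = [85, 36]
enqueue(23): queue = [85, 36, 23]
enqueue(93): queue = [85, 36, 23, 93]
enqueue(72): queue = [85, 36, 23, 93, 72]
enqueue(93): queue = [85, 36, 23, 93, 72, 93]
dequeue(): queue = [36, 23, 93, 72, 93]
enqueue(33): queue = [36, 23, 93, 72, 93, 33]
dequeue(): queue = [23, 93, 72, 93, 33]
dequeue(): queue = [93, 72, 93, 33]
dequeue(): queue = [72, 93, 33]
enqueue(83): queue = [72, 93, 33, 83]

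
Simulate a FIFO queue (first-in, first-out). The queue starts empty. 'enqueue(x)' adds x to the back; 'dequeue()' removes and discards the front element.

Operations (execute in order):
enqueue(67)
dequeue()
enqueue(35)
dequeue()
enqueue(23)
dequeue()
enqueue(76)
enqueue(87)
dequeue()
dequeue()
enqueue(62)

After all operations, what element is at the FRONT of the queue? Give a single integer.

enqueue(67): queue = [67]
dequeue(): queue = []
enqueue(35): queue = [35]
dequeue(): queue = []
enqueue(23): queue = [23]
dequeue(): queue = []
enqueue(76): queue = [76]
enqueue(87): queue = [76, 87]
dequeue(): queue = [87]
dequeue(): queue = []
enqueue(62): queue = [62]

Answer: 62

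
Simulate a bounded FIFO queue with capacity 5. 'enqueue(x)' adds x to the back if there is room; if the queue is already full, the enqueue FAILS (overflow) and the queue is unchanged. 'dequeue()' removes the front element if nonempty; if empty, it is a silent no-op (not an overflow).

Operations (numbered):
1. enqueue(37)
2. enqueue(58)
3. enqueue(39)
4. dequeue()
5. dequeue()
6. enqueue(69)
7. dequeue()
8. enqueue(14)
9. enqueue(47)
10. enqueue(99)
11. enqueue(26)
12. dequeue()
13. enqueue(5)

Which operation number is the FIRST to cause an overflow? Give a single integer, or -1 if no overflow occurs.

Answer: -1

Derivation:
1. enqueue(37): size=1
2. enqueue(58): size=2
3. enqueue(39): size=3
4. dequeue(): size=2
5. dequeue(): size=1
6. enqueue(69): size=2
7. dequeue(): size=1
8. enqueue(14): size=2
9. enqueue(47): size=3
10. enqueue(99): size=4
11. enqueue(26): size=5
12. dequeue(): size=4
13. enqueue(5): size=5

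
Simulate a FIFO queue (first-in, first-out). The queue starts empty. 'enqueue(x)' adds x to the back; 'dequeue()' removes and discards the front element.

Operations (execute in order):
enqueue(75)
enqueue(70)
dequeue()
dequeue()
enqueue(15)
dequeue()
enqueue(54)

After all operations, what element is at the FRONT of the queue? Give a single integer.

enqueue(75): queue = [75]
enqueue(70): queue = [75, 70]
dequeue(): queue = [70]
dequeue(): queue = []
enqueue(15): queue = [15]
dequeue(): queue = []
enqueue(54): queue = [54]

Answer: 54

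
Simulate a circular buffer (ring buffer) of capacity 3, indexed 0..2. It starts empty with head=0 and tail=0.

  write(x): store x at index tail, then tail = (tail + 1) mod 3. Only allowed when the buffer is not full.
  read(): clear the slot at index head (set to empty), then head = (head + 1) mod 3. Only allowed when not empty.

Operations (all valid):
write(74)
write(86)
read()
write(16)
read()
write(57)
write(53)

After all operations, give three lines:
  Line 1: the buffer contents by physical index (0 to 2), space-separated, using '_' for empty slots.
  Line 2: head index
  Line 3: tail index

Answer: 57 53 16
2
2

Derivation:
write(74): buf=[74 _ _], head=0, tail=1, size=1
write(86): buf=[74 86 _], head=0, tail=2, size=2
read(): buf=[_ 86 _], head=1, tail=2, size=1
write(16): buf=[_ 86 16], head=1, tail=0, size=2
read(): buf=[_ _ 16], head=2, tail=0, size=1
write(57): buf=[57 _ 16], head=2, tail=1, size=2
write(53): buf=[57 53 16], head=2, tail=2, size=3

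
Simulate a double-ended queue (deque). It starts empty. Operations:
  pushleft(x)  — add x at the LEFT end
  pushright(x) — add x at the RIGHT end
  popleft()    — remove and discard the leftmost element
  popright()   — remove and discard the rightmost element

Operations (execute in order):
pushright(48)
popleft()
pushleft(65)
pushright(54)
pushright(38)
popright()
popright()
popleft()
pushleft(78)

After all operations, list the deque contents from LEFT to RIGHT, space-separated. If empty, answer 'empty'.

pushright(48): [48]
popleft(): []
pushleft(65): [65]
pushright(54): [65, 54]
pushright(38): [65, 54, 38]
popright(): [65, 54]
popright(): [65]
popleft(): []
pushleft(78): [78]

Answer: 78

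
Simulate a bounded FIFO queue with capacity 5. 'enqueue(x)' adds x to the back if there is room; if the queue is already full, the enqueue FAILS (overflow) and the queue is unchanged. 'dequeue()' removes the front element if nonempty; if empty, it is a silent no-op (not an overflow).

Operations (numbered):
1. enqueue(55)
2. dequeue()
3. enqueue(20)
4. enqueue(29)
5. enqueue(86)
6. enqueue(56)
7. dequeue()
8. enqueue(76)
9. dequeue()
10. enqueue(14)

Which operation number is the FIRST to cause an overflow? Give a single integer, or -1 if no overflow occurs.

1. enqueue(55): size=1
2. dequeue(): size=0
3. enqueue(20): size=1
4. enqueue(29): size=2
5. enqueue(86): size=3
6. enqueue(56): size=4
7. dequeue(): size=3
8. enqueue(76): size=4
9. dequeue(): size=3
10. enqueue(14): size=4

Answer: -1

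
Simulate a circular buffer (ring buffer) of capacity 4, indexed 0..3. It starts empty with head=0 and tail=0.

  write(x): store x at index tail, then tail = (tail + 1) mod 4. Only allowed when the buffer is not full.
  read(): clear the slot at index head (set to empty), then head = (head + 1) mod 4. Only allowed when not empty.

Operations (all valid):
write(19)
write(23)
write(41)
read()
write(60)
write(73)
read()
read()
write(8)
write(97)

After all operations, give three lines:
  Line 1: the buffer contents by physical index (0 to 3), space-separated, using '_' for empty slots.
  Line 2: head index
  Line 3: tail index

write(19): buf=[19 _ _ _], head=0, tail=1, size=1
write(23): buf=[19 23 _ _], head=0, tail=2, size=2
write(41): buf=[19 23 41 _], head=0, tail=3, size=3
read(): buf=[_ 23 41 _], head=1, tail=3, size=2
write(60): buf=[_ 23 41 60], head=1, tail=0, size=3
write(73): buf=[73 23 41 60], head=1, tail=1, size=4
read(): buf=[73 _ 41 60], head=2, tail=1, size=3
read(): buf=[73 _ _ 60], head=3, tail=1, size=2
write(8): buf=[73 8 _ 60], head=3, tail=2, size=3
write(97): buf=[73 8 97 60], head=3, tail=3, size=4

Answer: 73 8 97 60
3
3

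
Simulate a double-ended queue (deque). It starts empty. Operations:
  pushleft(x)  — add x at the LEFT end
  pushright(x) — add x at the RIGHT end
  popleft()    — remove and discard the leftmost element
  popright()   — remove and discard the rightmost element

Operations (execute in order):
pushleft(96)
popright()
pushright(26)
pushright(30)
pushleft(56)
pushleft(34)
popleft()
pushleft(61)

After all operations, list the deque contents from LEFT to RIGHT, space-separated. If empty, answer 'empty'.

Answer: 61 56 26 30

Derivation:
pushleft(96): [96]
popright(): []
pushright(26): [26]
pushright(30): [26, 30]
pushleft(56): [56, 26, 30]
pushleft(34): [34, 56, 26, 30]
popleft(): [56, 26, 30]
pushleft(61): [61, 56, 26, 30]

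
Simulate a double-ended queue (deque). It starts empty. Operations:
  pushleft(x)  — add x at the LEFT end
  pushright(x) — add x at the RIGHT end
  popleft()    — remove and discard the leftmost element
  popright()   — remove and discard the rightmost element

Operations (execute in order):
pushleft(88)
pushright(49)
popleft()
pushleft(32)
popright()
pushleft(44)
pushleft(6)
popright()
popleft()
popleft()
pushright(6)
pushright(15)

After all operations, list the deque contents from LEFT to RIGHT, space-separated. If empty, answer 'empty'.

Answer: 6 15

Derivation:
pushleft(88): [88]
pushright(49): [88, 49]
popleft(): [49]
pushleft(32): [32, 49]
popright(): [32]
pushleft(44): [44, 32]
pushleft(6): [6, 44, 32]
popright(): [6, 44]
popleft(): [44]
popleft(): []
pushright(6): [6]
pushright(15): [6, 15]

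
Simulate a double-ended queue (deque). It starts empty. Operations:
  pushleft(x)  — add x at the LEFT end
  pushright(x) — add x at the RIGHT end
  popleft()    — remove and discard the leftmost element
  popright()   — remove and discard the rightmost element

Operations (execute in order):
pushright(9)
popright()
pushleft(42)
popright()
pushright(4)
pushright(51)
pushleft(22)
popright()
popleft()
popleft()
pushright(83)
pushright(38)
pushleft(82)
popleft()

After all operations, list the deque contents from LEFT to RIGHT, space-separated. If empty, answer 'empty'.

pushright(9): [9]
popright(): []
pushleft(42): [42]
popright(): []
pushright(4): [4]
pushright(51): [4, 51]
pushleft(22): [22, 4, 51]
popright(): [22, 4]
popleft(): [4]
popleft(): []
pushright(83): [83]
pushright(38): [83, 38]
pushleft(82): [82, 83, 38]
popleft(): [83, 38]

Answer: 83 38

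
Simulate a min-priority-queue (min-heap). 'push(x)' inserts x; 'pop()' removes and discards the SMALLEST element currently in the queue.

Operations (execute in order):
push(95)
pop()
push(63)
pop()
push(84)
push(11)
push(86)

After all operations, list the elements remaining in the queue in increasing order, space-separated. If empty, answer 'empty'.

Answer: 11 84 86

Derivation:
push(95): heap contents = [95]
pop() → 95: heap contents = []
push(63): heap contents = [63]
pop() → 63: heap contents = []
push(84): heap contents = [84]
push(11): heap contents = [11, 84]
push(86): heap contents = [11, 84, 86]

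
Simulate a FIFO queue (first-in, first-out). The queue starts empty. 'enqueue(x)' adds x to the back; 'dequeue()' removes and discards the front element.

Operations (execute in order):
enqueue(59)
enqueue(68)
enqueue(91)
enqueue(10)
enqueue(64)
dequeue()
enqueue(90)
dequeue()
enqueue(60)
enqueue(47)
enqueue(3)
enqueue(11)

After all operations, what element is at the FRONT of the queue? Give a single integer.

enqueue(59): queue = [59]
enqueue(68): queue = [59, 68]
enqueue(91): queue = [59, 68, 91]
enqueue(10): queue = [59, 68, 91, 10]
enqueue(64): queue = [59, 68, 91, 10, 64]
dequeue(): queue = [68, 91, 10, 64]
enqueue(90): queue = [68, 91, 10, 64, 90]
dequeue(): queue = [91, 10, 64, 90]
enqueue(60): queue = [91, 10, 64, 90, 60]
enqueue(47): queue = [91, 10, 64, 90, 60, 47]
enqueue(3): queue = [91, 10, 64, 90, 60, 47, 3]
enqueue(11): queue = [91, 10, 64, 90, 60, 47, 3, 11]

Answer: 91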